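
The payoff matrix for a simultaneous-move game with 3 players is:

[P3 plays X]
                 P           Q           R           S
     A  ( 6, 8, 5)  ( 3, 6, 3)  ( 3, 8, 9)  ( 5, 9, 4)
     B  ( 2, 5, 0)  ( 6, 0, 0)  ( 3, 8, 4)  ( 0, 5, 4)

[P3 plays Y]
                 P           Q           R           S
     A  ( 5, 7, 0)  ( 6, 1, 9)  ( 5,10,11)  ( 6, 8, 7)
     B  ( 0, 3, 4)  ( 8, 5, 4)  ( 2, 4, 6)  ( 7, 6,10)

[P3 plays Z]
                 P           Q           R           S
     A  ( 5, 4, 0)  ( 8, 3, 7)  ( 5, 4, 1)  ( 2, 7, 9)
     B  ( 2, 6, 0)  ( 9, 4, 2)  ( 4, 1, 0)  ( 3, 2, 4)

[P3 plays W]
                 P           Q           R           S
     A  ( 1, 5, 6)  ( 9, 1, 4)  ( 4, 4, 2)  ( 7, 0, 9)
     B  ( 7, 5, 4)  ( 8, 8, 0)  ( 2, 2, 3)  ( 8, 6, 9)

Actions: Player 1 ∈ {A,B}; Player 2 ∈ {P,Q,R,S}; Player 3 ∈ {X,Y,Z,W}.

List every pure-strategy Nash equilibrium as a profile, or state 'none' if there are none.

(A,P,X): not NE [P2→S gives 9>8; P3→W gives 6>5]
(A,P,Y): not NE [P2→R gives 10>7; P3→W gives 6>0]
(A,P,Z): not NE [P2→S gives 7>4; P3→W gives 6>0]
(A,P,W): not NE [P1→B gives 7>1]
(A,Q,X): not NE [P1→B gives 6>3; P2→S gives 9>6; P3→Y gives 9>3]
(A,Q,Y): not NE [P1→B gives 8>6; P2→R gives 10>1]
(A,Q,Z): not NE [P1→B gives 9>8; P2→S gives 7>3; P3→Y gives 9>7]
(A,Q,W): not NE [P2→P gives 5>1; P3→Y gives 9>4]
(A,R,X): not NE [P2→S gives 9>8; P3→Y gives 11>9]
(A,R,Y): NE
(A,R,Z): not NE [P2→S gives 7>4; P3→Y gives 11>1]
(A,R,W): not NE [P2→P gives 5>4; P3→Y gives 11>2]
(A,S,X): not NE [P3→W gives 9>4]
(A,S,Y): not NE [P1→B gives 7>6; P2→R gives 10>8; P3→W gives 9>7]
(A,S,Z): not NE [P1→B gives 3>2]
(A,S,W): not NE [P1→B gives 8>7; P2→P gives 5>0]
(B,P,X): not NE [P1→A gives 6>2; P2→R gives 8>5; P3→W gives 4>0]
(B,P,Y): not NE [P1→A gives 5>0; P2→S gives 6>3]
(B,P,Z): not NE [P1→A gives 5>2; P3→W gives 4>0]
(B,P,W): not NE [P2→Q gives 8>5]
(B,Q,X): not NE [P2→R gives 8>0; P3→Y gives 4>0]
(B,Q,Y): not NE [P2→S gives 6>5]
(B,Q,Z): not NE [P2→P gives 6>4; P3→Y gives 4>2]
(B,Q,W): not NE [P1→A gives 9>8; P3→Y gives 4>0]
(B,R,X): not NE [P3→Y gives 6>4]
(B,R,Y): not NE [P1→A gives 5>2; P2→S gives 6>4]
(B,R,Z): not NE [P1→A gives 5>4; P2→P gives 6>1; P3→Y gives 6>0]
(B,R,W): not NE [P1→A gives 4>2; P2→Q gives 8>2; P3→Y gives 6>3]
(B,S,X): not NE [P1→A gives 5>0; P2→R gives 8>5; P3→Y gives 10>4]
(B,S,Y): NE
(B,S,Z): not NE [P2→P gives 6>2; P3→Y gives 10>4]
(B,S,W): not NE [P2→Q gives 8>6; P3→Y gives 10>9]

NE set: (A,R,Y), (B,S,Y)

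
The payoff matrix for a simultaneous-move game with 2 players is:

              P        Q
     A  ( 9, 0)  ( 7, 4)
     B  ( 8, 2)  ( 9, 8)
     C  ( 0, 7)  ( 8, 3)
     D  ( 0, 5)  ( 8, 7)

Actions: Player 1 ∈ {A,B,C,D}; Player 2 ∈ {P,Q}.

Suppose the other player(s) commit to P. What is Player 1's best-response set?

u_1(A vs P) = 9
u_1(B vs P) = 8
u_1(C vs P) = 0
u_1(D vs P) = 0
max payoff 9 at {A}

argmax u_1 = {A}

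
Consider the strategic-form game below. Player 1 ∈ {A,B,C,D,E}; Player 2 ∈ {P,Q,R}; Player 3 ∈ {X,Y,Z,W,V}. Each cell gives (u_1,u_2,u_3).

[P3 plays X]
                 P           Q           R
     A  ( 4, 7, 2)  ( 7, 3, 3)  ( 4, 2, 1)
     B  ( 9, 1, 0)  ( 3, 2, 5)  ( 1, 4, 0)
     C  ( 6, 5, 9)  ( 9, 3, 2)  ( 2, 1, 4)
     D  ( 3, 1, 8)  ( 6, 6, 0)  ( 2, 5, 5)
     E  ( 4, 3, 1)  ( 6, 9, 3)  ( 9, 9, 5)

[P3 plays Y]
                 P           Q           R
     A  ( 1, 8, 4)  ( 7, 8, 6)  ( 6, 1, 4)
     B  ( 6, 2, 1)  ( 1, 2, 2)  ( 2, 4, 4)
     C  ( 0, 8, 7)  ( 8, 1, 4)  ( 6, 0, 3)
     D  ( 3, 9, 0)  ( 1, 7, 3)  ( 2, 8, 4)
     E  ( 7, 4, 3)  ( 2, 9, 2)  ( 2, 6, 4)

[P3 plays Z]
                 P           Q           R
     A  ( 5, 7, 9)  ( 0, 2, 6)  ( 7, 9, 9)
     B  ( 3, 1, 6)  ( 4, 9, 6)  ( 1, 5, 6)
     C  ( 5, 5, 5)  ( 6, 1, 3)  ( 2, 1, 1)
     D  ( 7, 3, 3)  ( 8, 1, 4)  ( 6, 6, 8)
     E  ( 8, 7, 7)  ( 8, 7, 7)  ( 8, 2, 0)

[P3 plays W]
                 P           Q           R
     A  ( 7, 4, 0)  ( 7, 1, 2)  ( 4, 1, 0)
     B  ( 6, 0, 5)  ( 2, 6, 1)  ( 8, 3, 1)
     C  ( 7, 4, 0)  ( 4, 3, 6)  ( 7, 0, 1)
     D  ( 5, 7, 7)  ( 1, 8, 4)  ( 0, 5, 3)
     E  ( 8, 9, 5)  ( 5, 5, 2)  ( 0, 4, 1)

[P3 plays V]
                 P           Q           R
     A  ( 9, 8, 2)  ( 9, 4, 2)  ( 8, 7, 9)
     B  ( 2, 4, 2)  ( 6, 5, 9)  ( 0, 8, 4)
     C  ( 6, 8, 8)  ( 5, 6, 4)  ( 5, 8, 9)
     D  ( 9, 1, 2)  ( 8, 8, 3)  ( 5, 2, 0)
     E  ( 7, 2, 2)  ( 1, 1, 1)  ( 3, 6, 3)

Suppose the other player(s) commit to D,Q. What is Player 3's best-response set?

u_3(X vs D,Q) = 0
u_3(Y vs D,Q) = 3
u_3(Z vs D,Q) = 4
u_3(W vs D,Q) = 4
u_3(V vs D,Q) = 3
max payoff 4 at {Z,W}

argmax u_3 = {Z,W}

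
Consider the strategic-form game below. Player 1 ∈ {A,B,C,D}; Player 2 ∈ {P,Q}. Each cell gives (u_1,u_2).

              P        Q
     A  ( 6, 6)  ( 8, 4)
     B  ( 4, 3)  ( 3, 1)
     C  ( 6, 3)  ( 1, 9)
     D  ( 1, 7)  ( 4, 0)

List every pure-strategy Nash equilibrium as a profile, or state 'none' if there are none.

(A,P): NE
(A,Q): not NE [P2→P gives 6>4]
(B,P): not NE [P1→C gives 6>4]
(B,Q): not NE [P1→A gives 8>3; P2→P gives 3>1]
(C,P): not NE [P2→Q gives 9>3]
(C,Q): not NE [P1→A gives 8>1]
(D,P): not NE [P1→C gives 6>1]
(D,Q): not NE [P1→A gives 8>4; P2→P gives 7>0]

Nash profiles: (A,P)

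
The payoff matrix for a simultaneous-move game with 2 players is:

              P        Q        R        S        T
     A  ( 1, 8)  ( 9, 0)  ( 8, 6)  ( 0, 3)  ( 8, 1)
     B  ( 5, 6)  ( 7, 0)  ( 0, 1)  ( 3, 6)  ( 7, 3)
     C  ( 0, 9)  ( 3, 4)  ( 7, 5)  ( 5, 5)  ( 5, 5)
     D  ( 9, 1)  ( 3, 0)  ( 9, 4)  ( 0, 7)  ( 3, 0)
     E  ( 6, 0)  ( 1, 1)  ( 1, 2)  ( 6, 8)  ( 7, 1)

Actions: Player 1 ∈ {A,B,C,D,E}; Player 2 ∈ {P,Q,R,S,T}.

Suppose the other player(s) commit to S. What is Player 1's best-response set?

u_1(A vs S) = 0
u_1(B vs S) = 3
u_1(C vs S) = 5
u_1(D vs S) = 0
u_1(E vs S) = 6
max payoff 6 at {E}

BR_1 = {E}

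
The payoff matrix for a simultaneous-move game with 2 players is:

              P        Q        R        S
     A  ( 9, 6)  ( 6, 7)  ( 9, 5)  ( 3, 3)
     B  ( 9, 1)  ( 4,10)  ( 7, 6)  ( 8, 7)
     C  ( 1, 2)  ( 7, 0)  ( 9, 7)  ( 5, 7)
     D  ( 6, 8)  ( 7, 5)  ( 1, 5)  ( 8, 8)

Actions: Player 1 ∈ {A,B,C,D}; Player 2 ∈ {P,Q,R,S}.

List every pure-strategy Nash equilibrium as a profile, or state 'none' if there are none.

(A,P): not NE [P2→Q gives 7>6]
(A,Q): not NE [P1→D gives 7>6]
(A,R): not NE [P2→Q gives 7>5]
(A,S): not NE [P1→D gives 8>3; P2→Q gives 7>3]
(B,P): not NE [P2→Q gives 10>1]
(B,Q): not NE [P1→D gives 7>4]
(B,R): not NE [P1→C gives 9>7; P2→Q gives 10>6]
(B,S): not NE [P2→Q gives 10>7]
(C,P): not NE [P1→B gives 9>1; P2→S gives 7>2]
(C,Q): not NE [P2→S gives 7>0]
(C,R): NE
(C,S): not NE [P1→D gives 8>5]
(D,P): not NE [P1→B gives 9>6]
(D,Q): not NE [P2→S gives 8>5]
(D,R): not NE [P1→C gives 9>1; P2→S gives 8>5]
(D,S): NE

NE set: (C,R), (D,S)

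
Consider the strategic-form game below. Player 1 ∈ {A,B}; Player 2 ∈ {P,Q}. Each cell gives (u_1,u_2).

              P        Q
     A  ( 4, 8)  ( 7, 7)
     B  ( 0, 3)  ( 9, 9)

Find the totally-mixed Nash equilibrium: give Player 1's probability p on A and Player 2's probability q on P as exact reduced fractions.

P1 indiff ⇒ q·4+(1-q)·7 = q·0+(1-q)·9 ⇒ q(4) = (1-q)(2) ⇒ q = 1/3
P2 indiff ⇒ p·8+(1-p)·3 = p·7+(1-p)·9 ⇒ p(1) = (1-p)(6) ⇒ p = 6/7

P1 mixes 6/7 on A; P2 mixes 1/3 on P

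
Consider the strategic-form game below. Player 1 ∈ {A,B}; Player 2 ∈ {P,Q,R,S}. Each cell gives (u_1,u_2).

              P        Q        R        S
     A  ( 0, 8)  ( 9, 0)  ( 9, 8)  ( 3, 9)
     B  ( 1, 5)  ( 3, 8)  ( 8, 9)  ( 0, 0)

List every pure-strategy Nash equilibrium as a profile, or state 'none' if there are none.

(A,P): not NE [P1→B gives 1>0; P2→S gives 9>8]
(A,Q): not NE [P2→S gives 9>0]
(A,R): not NE [P2→S gives 9>8]
(A,S): NE
(B,P): not NE [P2→R gives 9>5]
(B,Q): not NE [P1→A gives 9>3; P2→R gives 9>8]
(B,R): not NE [P1→A gives 9>8]
(B,S): not NE [P1→A gives 3>0; P2→R gives 9>0]

NE set: (A,S)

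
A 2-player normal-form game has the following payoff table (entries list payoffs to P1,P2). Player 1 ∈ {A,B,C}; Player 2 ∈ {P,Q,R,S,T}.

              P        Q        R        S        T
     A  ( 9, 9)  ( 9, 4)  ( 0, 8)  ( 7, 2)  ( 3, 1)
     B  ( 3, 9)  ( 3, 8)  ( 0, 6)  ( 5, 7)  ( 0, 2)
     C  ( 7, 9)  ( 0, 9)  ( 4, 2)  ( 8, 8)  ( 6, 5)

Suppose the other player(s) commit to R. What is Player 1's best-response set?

u_1(A vs R) = 0
u_1(B vs R) = 0
u_1(C vs R) = 4
max payoff 4 at {C}

P1 best: {C}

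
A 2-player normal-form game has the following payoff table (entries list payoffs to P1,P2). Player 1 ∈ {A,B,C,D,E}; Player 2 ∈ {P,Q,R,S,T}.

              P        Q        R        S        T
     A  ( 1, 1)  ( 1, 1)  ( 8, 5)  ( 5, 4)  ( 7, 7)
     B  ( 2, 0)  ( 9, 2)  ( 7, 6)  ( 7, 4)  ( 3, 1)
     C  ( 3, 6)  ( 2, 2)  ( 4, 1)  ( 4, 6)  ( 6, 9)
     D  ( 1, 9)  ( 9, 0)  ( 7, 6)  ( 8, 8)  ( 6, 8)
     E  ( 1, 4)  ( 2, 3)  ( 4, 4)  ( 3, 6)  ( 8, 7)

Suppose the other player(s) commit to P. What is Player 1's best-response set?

P1 best: {C}

u_1(A vs P) = 1
u_1(B vs P) = 2
u_1(C vs P) = 3
u_1(D vs P) = 1
u_1(E vs P) = 1
max payoff 3 at {C}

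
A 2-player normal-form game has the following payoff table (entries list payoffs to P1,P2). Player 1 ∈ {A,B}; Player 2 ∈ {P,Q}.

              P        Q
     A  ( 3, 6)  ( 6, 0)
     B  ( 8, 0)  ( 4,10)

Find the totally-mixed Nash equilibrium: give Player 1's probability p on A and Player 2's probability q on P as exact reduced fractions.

(p,q) = (5/8, 2/7)

P1 indiff ⇒ q·3+(1-q)·6 = q·8+(1-q)·4 ⇒ q(-5) = (1-q)(-2) ⇒ q = 2/7
P2 indiff ⇒ p·6+(1-p)·0 = p·0+(1-p)·10 ⇒ p(6) = (1-p)(10) ⇒ p = 5/8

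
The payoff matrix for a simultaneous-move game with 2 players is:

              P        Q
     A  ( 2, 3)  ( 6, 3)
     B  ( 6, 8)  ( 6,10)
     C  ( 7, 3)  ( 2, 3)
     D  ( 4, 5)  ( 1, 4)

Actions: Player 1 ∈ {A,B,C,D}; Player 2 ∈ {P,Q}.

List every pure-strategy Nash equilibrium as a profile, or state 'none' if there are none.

Nash profiles: (A,Q), (B,Q), (C,P)

(A,P): not NE [P1→C gives 7>2]
(A,Q): NE
(B,P): not NE [P1→C gives 7>6; P2→Q gives 10>8]
(B,Q): NE
(C,P): NE
(C,Q): not NE [P1→B gives 6>2]
(D,P): not NE [P1→C gives 7>4]
(D,Q): not NE [P1→B gives 6>1; P2→P gives 5>4]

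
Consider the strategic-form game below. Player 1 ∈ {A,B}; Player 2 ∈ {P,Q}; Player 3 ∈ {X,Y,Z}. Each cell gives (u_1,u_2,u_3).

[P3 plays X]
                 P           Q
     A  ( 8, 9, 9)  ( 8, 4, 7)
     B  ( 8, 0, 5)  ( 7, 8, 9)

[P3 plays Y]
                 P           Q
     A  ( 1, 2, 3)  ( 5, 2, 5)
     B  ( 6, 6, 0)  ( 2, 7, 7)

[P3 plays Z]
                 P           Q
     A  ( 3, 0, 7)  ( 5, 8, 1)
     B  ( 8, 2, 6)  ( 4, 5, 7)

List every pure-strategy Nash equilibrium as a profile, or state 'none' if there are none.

(A,P,X): NE
(A,P,Y): not NE [P1→B gives 6>1; P3→X gives 9>3]
(A,P,Z): not NE [P1→B gives 8>3; P2→Q gives 8>0; P3→X gives 9>7]
(A,Q,X): not NE [P2→P gives 9>4]
(A,Q,Y): not NE [P3→X gives 7>5]
(A,Q,Z): not NE [P3→X gives 7>1]
(B,P,X): not NE [P2→Q gives 8>0; P3→Z gives 6>5]
(B,P,Y): not NE [P2→Q gives 7>6; P3→Z gives 6>0]
(B,P,Z): not NE [P2→Q gives 5>2]
(B,Q,X): not NE [P1→A gives 8>7]
(B,Q,Y): not NE [P1→A gives 5>2; P3→X gives 9>7]
(B,Q,Z): not NE [P1→A gives 5>4; P3→X gives 9>7]

NE set: (A,P,X)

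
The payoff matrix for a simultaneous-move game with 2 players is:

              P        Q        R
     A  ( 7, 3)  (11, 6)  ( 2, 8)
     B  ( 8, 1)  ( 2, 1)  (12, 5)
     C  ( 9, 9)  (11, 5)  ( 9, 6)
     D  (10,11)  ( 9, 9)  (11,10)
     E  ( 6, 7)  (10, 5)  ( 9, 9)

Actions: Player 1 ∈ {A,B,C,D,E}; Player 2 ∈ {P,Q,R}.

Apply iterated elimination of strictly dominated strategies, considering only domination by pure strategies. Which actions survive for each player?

P2 drop Q (R beats it: A:8>6 B:5>1 C:6>5 D:10>9 E:9>5)
P1 drop A (B beats it: P:8>7 R:12>2)
P1 drop C (D beats it: P:10>9 R:11>9)
P1 drop E (B beats it: P:8>6 R:12>9)
P1→{B,D} P2→{P,R}

Survivors P1:{B,D} P2:{P,R}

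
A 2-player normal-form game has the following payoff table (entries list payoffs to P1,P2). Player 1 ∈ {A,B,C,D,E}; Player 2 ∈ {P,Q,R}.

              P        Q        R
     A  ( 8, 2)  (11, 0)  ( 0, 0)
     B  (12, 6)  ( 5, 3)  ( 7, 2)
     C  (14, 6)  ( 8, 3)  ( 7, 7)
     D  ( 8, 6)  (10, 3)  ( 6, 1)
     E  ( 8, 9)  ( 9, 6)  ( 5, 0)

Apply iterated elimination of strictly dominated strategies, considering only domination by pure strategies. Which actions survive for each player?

Remaining: P1:{B,C} P2:{P,R}

P2 drop Q (P beats it: A:2>0 B:6>3 C:6>3 D:6>3 E:9>6)
P1 drop A (B beats it: P:12>8 R:7>0)
P1 drop D (B beats it: P:12>8 R:7>6)
P1 drop E (B beats it: P:12>8 R:7>5)
P1→{B,C} P2→{P,R}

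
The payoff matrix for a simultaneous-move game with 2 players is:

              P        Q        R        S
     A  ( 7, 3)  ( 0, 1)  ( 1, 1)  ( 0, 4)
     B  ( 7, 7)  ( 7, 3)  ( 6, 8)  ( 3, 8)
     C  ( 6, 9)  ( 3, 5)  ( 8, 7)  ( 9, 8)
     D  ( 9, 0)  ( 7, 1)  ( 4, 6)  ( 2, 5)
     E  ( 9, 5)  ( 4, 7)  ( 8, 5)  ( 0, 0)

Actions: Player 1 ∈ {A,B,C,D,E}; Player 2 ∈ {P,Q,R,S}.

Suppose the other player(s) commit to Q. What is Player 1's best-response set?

u_1(A vs Q) = 0
u_1(B vs Q) = 7
u_1(C vs Q) = 3
u_1(D vs Q) = 7
u_1(E vs Q) = 4
max payoff 7 at {B,D}

argmax u_1 = {B,D}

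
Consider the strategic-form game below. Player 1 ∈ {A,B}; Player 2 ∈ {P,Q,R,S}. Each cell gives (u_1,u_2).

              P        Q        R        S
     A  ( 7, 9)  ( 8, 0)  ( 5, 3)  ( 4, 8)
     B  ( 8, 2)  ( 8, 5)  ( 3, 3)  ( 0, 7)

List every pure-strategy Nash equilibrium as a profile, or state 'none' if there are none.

Equilibria: none

(A,P): not NE [P1→B gives 8>7]
(A,Q): not NE [P2→P gives 9>0]
(A,R): not NE [P2→P gives 9>3]
(A,S): not NE [P2→P gives 9>8]
(B,P): not NE [P2→S gives 7>2]
(B,Q): not NE [P2→S gives 7>5]
(B,R): not NE [P1→A gives 5>3; P2→S gives 7>3]
(B,S): not NE [P1→A gives 4>0]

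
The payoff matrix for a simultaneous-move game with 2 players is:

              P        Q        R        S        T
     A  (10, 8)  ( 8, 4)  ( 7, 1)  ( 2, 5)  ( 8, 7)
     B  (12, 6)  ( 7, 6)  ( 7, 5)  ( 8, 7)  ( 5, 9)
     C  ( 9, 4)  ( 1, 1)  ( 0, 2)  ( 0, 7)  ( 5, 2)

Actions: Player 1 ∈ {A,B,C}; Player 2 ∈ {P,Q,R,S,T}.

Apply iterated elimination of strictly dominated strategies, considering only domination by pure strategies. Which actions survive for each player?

P1 drop C (A beats it: P:10>9 Q:8>1 R:7>0 S:2>0 T:8>5)
P2 drop Q (S beats it: A:5>4 B:7>6)
P2 drop R (P beats it: A:8>1 B:6>5)
P2 drop S (T beats it: A:7>5 B:9>7)
P1→{A,B} P2→{P,T}

Survivors P1:{A,B} P2:{P,T}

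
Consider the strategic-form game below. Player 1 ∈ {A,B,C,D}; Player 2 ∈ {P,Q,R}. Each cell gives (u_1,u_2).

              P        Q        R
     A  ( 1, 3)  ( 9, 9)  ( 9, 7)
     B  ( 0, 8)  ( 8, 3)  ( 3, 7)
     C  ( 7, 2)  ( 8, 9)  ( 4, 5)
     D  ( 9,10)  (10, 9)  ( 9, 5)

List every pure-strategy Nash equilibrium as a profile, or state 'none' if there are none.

(A,P): not NE [P1→D gives 9>1; P2→Q gives 9>3]
(A,Q): not NE [P1→D gives 10>9]
(A,R): not NE [P2→Q gives 9>7]
(B,P): not NE [P1→D gives 9>0]
(B,Q): not NE [P1→D gives 10>8; P2→P gives 8>3]
(B,R): not NE [P1→D gives 9>3; P2→P gives 8>7]
(C,P): not NE [P1→D gives 9>7; P2→Q gives 9>2]
(C,Q): not NE [P1→D gives 10>8]
(C,R): not NE [P1→D gives 9>4; P2→Q gives 9>5]
(D,P): NE
(D,Q): not NE [P2→P gives 10>9]
(D,R): not NE [P2→P gives 10>5]

Nash profiles: (D,P)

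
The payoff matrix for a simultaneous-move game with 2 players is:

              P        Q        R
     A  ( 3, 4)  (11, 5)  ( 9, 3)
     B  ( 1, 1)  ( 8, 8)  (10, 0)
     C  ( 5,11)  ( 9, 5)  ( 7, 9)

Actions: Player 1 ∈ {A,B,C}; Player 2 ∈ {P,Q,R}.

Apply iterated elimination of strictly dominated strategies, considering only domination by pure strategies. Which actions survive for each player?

Remaining: P1:{A,C} P2:{P,Q}

P2 drop R (P beats it: A:4>3 B:1>0 C:11>9)
P1 drop B (A beats it: P:3>1 Q:11>8)
P1→{A,C} P2→{P,Q}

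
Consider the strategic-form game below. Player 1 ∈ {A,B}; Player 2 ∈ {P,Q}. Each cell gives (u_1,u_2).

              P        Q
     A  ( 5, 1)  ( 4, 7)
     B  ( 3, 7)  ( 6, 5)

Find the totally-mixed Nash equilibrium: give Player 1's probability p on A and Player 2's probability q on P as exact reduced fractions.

P1 indiff ⇒ q·5+(1-q)·4 = q·3+(1-q)·6 ⇒ q(2) = (1-q)(2) ⇒ q = 1/2
P2 indiff ⇒ p·1+(1-p)·7 = p·7+(1-p)·5 ⇒ p(-6) = (1-p)(-2) ⇒ p = 1/4

P1 mixes 1/4 on A; P2 mixes 1/2 on P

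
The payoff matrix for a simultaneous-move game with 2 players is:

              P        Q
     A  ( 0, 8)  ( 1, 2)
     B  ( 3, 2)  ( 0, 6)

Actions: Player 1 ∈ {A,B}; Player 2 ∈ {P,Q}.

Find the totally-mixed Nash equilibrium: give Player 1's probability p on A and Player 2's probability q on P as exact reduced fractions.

P1 mixes 2/5 on A; P2 mixes 1/4 on P

P1 indiff ⇒ q·0+(1-q)·1 = q·3+(1-q)·0 ⇒ q(-3) = (1-q)(-1) ⇒ q = 1/4
P2 indiff ⇒ p·8+(1-p)·2 = p·2+(1-p)·6 ⇒ p(6) = (1-p)(4) ⇒ p = 2/5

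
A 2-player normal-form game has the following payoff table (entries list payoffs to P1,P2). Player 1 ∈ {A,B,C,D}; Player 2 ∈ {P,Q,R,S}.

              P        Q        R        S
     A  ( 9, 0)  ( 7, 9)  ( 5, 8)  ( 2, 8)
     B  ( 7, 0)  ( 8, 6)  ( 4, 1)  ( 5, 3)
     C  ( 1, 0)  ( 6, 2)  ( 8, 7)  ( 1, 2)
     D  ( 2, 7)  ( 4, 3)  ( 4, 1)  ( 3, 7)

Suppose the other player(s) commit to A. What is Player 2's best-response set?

u_2(P vs A) = 0
u_2(Q vs A) = 9
u_2(R vs A) = 8
u_2(S vs A) = 8
max payoff 9 at {Q}

argmax u_2 = {Q}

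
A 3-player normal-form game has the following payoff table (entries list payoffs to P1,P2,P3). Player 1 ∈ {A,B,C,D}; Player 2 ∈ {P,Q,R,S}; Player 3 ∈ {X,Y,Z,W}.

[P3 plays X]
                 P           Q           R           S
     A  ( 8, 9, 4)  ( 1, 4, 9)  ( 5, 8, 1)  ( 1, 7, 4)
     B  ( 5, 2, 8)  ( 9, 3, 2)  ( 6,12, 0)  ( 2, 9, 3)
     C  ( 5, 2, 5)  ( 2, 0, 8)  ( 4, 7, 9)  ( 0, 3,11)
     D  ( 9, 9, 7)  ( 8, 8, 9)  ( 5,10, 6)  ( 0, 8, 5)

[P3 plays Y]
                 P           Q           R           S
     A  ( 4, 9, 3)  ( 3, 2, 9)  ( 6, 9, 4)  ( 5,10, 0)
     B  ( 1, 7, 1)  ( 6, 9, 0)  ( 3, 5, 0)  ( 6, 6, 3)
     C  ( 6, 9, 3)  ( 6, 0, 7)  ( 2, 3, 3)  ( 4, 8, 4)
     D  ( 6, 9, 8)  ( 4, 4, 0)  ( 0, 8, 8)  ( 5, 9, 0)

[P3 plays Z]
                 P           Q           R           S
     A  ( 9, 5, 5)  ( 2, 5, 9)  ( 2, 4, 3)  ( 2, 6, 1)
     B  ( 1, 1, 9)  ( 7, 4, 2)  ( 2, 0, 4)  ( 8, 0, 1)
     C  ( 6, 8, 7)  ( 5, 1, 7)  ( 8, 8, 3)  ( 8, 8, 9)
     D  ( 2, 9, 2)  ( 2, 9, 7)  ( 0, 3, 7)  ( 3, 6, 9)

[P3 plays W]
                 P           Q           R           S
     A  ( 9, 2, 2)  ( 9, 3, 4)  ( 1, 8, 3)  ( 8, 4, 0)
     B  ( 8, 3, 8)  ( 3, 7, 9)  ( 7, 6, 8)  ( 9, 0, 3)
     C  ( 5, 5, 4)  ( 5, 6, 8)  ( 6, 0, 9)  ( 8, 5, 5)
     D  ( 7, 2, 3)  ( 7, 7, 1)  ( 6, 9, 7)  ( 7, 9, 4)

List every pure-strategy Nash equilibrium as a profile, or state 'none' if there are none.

PSNE = {(D,P,Y)}

(A,P,X): not NE [P1→D gives 9>8; P3→Z gives 5>4]
(A,P,Y): not NE [P1→D gives 6>4; P2→S gives 10>9; P3→Z gives 5>3]
(A,P,Z): not NE [P2→S gives 6>5]
(A,P,W): not NE [P2→R gives 8>2; P3→Z gives 5>2]
(A,Q,X): not NE [P1→B gives 9>1; P2→P gives 9>4]
(A,Q,Y): not NE [P1→C gives 6>3; P2→S gives 10>2]
(A,Q,Z): not NE [P1→B gives 7>2; P2→S gives 6>5]
(A,Q,W): not NE [P2→R gives 8>3; P3→Z gives 9>4]
(A,R,X): not NE [P1→B gives 6>5; P2→P gives 9>8; P3→Y gives 4>1]
(A,R,Y): not NE [P2→S gives 10>9]
(A,R,Z): not NE [P1→C gives 8>2; P2→S gives 6>4; P3→Y gives 4>3]
(A,R,W): not NE [P1→B gives 7>1; P3→Y gives 4>3]
(A,S,X): not NE [P1→B gives 2>1; P2→P gives 9>7]
(A,S,Y): not NE [P1→B gives 6>5; P3→X gives 4>0]
(A,S,Z): not NE [P1→C gives 8>2; P3→X gives 4>1]
(A,S,W): not NE [P1→B gives 9>8; P2→R gives 8>4; P3→X gives 4>0]
(B,P,X): not NE [P1→D gives 9>5; P2→R gives 12>2; P3→Z gives 9>8]
(B,P,Y): not NE [P1→D gives 6>1; P2→Q gives 9>7; P3→Z gives 9>1]
(B,P,Z): not NE [P1→A gives 9>1; P2→Q gives 4>1]
(B,P,W): not NE [P1→A gives 9>8; P2→Q gives 7>3; P3→Z gives 9>8]
(B,Q,X): not NE [P2→R gives 12>3; P3→W gives 9>2]
(B,Q,Y): not NE [P3→W gives 9>0]
(B,Q,Z): not NE [P3→W gives 9>2]
(B,Q,W): not NE [P1→A gives 9>3]
(B,R,X): not NE [P3→W gives 8>0]
(B,R,Y): not NE [P1→A gives 6>3; P2→Q gives 9>5; P3→W gives 8>0]
(B,R,Z): not NE [P1→C gives 8>2; P2→Q gives 4>0; P3→W gives 8>4]
(B,R,W): not NE [P2→Q gives 7>6]
(B,S,X): not NE [P2→R gives 12>9]
(B,S,Y): not NE [P2→Q gives 9>6]
(B,S,Z): not NE [P2→Q gives 4>0; P3→W gives 3>1]
(B,S,W): not NE [P2→Q gives 7>0]
(C,P,X): not NE [P1→D gives 9>5; P2→R gives 7>2; P3→Z gives 7>5]
(C,P,Y): not NE [P3→Z gives 7>3]
(C,P,Z): not NE [P1→A gives 9>6]
(C,P,W): not NE [P1→A gives 9>5; P2→Q gives 6>5; P3→Z gives 7>4]
(C,Q,X): not NE [P1→B gives 9>2; P2→R gives 7>0]
(C,Q,Y): not NE [P2→P gives 9>0; P3→W gives 8>7]
(C,Q,Z): not NE [P1→B gives 7>5; P2→S gives 8>1; P3→W gives 8>7]
(C,Q,W): not NE [P1→A gives 9>5]
(C,R,X): not NE [P1→B gives 6>4]
(C,R,Y): not NE [P1→A gives 6>2; P2→P gives 9>3; P3→W gives 9>3]
(C,R,Z): not NE [P3→W gives 9>3]
(C,R,W): not NE [P1→B gives 7>6; P2→Q gives 6>0]
(C,S,X): not NE [P1→B gives 2>0; P2→R gives 7>3]
(C,S,Y): not NE [P1→B gives 6>4; P2→P gives 9>8; P3→X gives 11>4]
(C,S,Z): not NE [P3→X gives 11>9]
(C,S,W): not NE [P1→B gives 9>8; P2→Q gives 6>5; P3→X gives 11>5]
(D,P,X): not NE [P2→R gives 10>9; P3→Y gives 8>7]
(D,P,Y): NE
(D,P,Z): not NE [P1→A gives 9>2; P3→Y gives 8>2]
(D,P,W): not NE [P1→A gives 9>7; P2→S gives 9>2; P3→Y gives 8>3]
(D,Q,X): not NE [P1→B gives 9>8; P2→R gives 10>8]
(D,Q,Y): not NE [P1→C gives 6>4; P2→S gives 9>4; P3→X gives 9>0]
(D,Q,Z): not NE [P1→B gives 7>2; P3→X gives 9>7]
(D,Q,W): not NE [P1→A gives 9>7; P2→S gives 9>7; P3→X gives 9>1]
(D,R,X): not NE [P1→B gives 6>5; P3→Y gives 8>6]
(D,R,Y): not NE [P1→A gives 6>0; P2→S gives 9>8]
(D,R,Z): not NE [P1→C gives 8>0; P2→Q gives 9>3; P3→Y gives 8>7]
(D,R,W): not NE [P1→B gives 7>6; P3→Y gives 8>7]
(D,S,X): not NE [P1→B gives 2>0; P2→R gives 10>8; P3→Z gives 9>5]
(D,S,Y): not NE [P1→B gives 6>5; P3→Z gives 9>0]
(D,S,Z): not NE [P1→C gives 8>3; P2→Q gives 9>6]
(D,S,W): not NE [P1→B gives 9>7; P3→Z gives 9>4]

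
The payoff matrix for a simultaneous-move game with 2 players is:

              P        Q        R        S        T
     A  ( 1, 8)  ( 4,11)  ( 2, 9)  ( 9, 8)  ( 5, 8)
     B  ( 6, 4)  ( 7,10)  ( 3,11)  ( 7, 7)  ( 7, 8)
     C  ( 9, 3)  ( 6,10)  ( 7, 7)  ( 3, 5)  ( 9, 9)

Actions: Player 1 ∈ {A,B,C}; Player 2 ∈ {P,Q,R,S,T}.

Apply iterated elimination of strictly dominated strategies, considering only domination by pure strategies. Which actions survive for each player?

Remaining: P1:{B,C} P2:{Q,R}

P2 drop P (Q beats it: A:11>8 B:10>4 C:10>3)
P2 drop S (Q beats it: A:11>8 B:10>7 C:10>5)
P1 drop A (B beats it: Q:7>4 R:3>2 T:7>5)
P2 drop T (Q beats it: B:10>8 C:10>9)
P1→{B,C} P2→{Q,R}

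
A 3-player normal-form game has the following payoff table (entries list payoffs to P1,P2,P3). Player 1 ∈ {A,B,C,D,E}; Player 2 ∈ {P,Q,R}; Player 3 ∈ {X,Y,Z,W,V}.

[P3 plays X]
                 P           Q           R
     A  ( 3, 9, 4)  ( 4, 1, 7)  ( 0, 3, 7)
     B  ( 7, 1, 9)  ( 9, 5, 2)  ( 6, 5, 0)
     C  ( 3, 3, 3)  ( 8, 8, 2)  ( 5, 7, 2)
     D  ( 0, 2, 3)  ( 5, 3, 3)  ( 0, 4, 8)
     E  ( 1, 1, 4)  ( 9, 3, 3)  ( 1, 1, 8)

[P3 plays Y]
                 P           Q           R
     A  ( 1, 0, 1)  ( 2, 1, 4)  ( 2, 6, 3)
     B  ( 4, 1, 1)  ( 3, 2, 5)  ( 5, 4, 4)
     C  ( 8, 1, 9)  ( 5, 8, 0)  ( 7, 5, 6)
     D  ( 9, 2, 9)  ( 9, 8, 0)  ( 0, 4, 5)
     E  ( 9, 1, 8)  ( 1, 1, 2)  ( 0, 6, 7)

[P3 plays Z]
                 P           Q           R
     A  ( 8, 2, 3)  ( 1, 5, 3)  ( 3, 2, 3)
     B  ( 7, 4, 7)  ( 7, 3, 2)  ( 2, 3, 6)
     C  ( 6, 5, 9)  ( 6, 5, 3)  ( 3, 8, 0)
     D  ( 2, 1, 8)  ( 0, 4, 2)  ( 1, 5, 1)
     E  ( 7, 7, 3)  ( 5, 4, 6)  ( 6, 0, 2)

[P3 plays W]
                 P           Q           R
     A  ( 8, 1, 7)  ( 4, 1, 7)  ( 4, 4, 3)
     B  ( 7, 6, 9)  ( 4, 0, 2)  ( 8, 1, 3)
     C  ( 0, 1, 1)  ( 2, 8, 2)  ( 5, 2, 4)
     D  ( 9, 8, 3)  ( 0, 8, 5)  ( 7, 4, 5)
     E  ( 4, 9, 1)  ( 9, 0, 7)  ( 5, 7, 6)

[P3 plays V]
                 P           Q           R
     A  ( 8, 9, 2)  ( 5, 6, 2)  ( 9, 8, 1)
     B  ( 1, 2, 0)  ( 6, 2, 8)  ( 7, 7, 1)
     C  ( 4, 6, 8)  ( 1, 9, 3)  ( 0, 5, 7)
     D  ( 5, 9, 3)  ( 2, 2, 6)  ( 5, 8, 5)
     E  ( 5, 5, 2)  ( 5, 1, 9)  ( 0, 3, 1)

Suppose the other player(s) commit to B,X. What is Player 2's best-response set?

P2 best: {Q,R}

u_2(P vs B,X) = 1
u_2(Q vs B,X) = 5
u_2(R vs B,X) = 5
max payoff 5 at {Q,R}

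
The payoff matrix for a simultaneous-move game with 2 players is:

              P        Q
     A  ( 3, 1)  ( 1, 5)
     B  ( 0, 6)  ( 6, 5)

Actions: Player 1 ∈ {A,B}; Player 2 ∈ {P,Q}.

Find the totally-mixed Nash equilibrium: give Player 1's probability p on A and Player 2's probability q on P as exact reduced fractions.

P1 mixes 1/5 on A; P2 mixes 5/8 on P

P1 indiff ⇒ q·3+(1-q)·1 = q·0+(1-q)·6 ⇒ q(3) = (1-q)(5) ⇒ q = 5/8
P2 indiff ⇒ p·1+(1-p)·6 = p·5+(1-p)·5 ⇒ p(-4) = (1-p)(-1) ⇒ p = 1/5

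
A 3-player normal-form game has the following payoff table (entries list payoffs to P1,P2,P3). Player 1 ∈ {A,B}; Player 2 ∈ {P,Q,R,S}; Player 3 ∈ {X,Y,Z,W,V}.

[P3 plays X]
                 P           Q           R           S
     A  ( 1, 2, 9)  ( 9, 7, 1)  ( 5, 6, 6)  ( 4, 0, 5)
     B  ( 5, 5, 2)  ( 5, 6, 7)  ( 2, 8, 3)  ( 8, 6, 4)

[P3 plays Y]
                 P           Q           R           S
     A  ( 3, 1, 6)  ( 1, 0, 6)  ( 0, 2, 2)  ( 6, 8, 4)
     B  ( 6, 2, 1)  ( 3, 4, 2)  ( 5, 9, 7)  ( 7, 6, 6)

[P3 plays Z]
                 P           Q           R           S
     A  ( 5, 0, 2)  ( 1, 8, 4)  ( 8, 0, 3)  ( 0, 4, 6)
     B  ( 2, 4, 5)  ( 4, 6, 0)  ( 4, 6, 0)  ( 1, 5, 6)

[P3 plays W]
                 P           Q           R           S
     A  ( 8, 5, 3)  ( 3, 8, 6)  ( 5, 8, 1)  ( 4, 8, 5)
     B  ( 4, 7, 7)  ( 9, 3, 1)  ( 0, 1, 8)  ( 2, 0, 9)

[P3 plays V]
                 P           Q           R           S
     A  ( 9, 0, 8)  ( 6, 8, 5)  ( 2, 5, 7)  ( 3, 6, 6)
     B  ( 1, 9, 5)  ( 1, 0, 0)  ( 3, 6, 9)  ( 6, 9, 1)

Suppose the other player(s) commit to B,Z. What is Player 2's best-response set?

BR_2 = {Q,R}

u_2(P vs B,Z) = 4
u_2(Q vs B,Z) = 6
u_2(R vs B,Z) = 6
u_2(S vs B,Z) = 5
max payoff 6 at {Q,R}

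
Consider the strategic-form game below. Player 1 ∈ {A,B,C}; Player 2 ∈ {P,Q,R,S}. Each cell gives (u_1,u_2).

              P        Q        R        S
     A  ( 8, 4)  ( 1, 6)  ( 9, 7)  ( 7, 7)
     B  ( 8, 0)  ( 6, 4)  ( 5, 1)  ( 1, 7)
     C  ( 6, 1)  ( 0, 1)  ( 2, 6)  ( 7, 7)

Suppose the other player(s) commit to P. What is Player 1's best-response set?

u_1(A vs P) = 8
u_1(B vs P) = 8
u_1(C vs P) = 6
max payoff 8 at {A,B}

P1 best: {A,B}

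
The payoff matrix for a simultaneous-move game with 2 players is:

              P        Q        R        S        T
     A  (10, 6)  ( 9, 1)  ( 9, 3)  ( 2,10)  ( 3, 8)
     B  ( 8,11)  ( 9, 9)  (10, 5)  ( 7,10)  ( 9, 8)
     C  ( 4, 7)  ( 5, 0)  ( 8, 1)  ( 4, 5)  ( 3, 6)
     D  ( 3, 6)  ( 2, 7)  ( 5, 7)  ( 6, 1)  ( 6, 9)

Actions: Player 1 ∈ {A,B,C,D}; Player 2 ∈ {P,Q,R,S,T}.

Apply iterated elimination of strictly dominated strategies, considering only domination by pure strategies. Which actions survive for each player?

Survivors P1:{A,B} P2:{P,S}

P1 drop C (B beats it: P:8>4 Q:9>5 R:10>8 S:7>4 T:9>3)
P1 drop D (B beats it: P:8>3 Q:9>2 R:10>5 S:7>6 T:9>6)
P2 drop Q (P beats it: A:6>1 B:11>9)
P2 drop R (P beats it: A:6>3 B:11>5)
P2 drop T (S beats it: A:10>8 B:10>8)
P1→{A,B} P2→{P,S}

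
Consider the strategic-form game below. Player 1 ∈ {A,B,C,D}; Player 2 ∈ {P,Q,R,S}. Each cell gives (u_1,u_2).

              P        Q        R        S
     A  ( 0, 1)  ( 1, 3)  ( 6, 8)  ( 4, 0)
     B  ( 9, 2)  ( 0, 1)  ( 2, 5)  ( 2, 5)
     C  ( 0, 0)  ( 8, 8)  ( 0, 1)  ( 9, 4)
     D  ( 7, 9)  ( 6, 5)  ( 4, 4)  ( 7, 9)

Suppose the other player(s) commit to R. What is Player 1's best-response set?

u_1(A vs R) = 6
u_1(B vs R) = 2
u_1(C vs R) = 0
u_1(D vs R) = 4
max payoff 6 at {A}

argmax u_1 = {A}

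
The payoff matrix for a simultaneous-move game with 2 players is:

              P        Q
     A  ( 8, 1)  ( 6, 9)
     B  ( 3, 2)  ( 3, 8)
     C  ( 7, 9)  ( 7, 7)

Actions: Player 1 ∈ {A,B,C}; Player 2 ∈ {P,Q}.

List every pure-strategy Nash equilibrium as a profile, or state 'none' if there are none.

No pure NE.

(A,P): not NE [P2→Q gives 9>1]
(A,Q): not NE [P1→C gives 7>6]
(B,P): not NE [P1→A gives 8>3; P2→Q gives 8>2]
(B,Q): not NE [P1→C gives 7>3]
(C,P): not NE [P1→A gives 8>7]
(C,Q): not NE [P2→P gives 9>7]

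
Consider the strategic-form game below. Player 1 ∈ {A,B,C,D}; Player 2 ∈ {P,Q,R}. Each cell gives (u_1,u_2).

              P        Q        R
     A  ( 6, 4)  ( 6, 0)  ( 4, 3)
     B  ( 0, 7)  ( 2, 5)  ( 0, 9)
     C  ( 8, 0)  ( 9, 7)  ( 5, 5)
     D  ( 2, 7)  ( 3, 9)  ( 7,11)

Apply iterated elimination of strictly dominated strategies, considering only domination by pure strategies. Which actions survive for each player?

Remaining: P1:{C,D} P2:{Q,R}

P1 drop A (C beats it: P:8>6 Q:9>6 R:5>4)
P1 drop B (C beats it: P:8>0 Q:9>2 R:5>0)
P2 drop P (Q beats it: C:7>0 D:9>7)
P1→{C,D} P2→{Q,R}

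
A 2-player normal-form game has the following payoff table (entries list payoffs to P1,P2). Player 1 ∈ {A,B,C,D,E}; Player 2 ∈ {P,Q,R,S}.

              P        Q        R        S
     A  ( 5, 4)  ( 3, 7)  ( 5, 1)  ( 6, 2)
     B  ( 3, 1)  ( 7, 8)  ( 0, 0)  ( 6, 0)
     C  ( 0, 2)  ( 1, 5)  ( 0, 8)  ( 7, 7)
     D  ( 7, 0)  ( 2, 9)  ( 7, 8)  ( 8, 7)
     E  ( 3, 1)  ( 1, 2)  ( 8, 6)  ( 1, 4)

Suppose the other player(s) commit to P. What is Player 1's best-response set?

argmax u_1 = {D}

u_1(A vs P) = 5
u_1(B vs P) = 3
u_1(C vs P) = 0
u_1(D vs P) = 7
u_1(E vs P) = 3
max payoff 7 at {D}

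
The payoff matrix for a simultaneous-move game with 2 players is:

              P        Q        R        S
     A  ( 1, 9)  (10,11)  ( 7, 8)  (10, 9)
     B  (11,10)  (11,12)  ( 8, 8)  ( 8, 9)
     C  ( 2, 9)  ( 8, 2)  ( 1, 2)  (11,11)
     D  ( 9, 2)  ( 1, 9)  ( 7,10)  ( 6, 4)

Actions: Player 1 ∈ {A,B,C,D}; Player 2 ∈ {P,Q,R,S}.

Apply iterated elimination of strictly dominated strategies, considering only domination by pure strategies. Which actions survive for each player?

P1 drop D (B beats it: P:11>9 Q:11>1 R:8>7 S:8>6)
P2 drop R (P beats it: A:9>8 B:10>8 C:9>2)
P1→{A,B,C} P2→{P,Q,S}

Survivors P1:{A,B,C} P2:{P,Q,S}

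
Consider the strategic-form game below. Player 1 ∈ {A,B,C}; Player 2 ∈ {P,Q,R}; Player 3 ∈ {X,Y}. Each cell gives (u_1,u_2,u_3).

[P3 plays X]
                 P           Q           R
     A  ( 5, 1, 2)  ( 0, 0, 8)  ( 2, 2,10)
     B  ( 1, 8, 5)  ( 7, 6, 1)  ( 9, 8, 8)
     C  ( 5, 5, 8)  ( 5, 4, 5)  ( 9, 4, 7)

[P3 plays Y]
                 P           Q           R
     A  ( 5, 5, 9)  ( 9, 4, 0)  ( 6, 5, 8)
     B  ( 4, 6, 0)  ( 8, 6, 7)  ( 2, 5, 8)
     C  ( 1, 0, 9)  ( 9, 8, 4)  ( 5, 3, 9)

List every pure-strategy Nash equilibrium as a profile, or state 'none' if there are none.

(A,P,X): not NE [P2→R gives 2>1; P3→Y gives 9>2]
(A,P,Y): NE
(A,Q,X): not NE [P1→B gives 7>0; P2→R gives 2>0]
(A,Q,Y): not NE [P2→R gives 5>4; P3→X gives 8>0]
(A,R,X): not NE [P1→C gives 9>2]
(A,R,Y): not NE [P3→X gives 10>8]
(B,P,X): not NE [P1→C gives 5>1]
(B,P,Y): not NE [P1→A gives 5>4; P3→X gives 5>0]
(B,Q,X): not NE [P2→R gives 8>6; P3→Y gives 7>1]
(B,Q,Y): not NE [P1→C gives 9>8]
(B,R,X): NE
(B,R,Y): not NE [P1→A gives 6>2; P2→Q gives 6>5]
(C,P,X): not NE [P3→Y gives 9>8]
(C,P,Y): not NE [P1→A gives 5>1; P2→Q gives 8>0]
(C,Q,X): not NE [P1→B gives 7>5; P2→P gives 5>4]
(C,Q,Y): not NE [P3→X gives 5>4]
(C,R,X): not NE [P2→P gives 5>4; P3→Y gives 9>7]
(C,R,Y): not NE [P1→A gives 6>5; P2→Q gives 8>3]

NE set: (A,P,Y), (B,R,X)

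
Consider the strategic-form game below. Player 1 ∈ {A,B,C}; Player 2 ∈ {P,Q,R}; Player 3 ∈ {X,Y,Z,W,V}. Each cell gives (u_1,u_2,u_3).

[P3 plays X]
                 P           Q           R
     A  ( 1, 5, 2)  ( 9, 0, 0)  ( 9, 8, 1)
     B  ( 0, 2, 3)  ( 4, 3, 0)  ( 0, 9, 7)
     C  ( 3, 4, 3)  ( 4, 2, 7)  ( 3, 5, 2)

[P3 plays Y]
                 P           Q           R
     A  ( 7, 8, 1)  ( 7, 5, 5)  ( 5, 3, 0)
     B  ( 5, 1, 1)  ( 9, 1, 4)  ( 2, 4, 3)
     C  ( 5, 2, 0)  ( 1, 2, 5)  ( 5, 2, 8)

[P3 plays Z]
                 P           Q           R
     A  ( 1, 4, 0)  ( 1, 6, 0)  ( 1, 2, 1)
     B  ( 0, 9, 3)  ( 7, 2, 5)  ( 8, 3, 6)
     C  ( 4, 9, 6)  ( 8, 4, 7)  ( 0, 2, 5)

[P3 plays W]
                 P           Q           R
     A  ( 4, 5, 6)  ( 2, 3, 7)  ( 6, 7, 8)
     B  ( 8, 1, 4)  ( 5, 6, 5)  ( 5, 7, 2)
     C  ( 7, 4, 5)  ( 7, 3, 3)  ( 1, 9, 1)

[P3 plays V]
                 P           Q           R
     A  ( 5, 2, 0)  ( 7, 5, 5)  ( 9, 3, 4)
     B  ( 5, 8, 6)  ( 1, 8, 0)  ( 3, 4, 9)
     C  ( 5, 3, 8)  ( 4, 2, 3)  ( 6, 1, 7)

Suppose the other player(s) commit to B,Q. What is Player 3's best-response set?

u_3(X vs B,Q) = 0
u_3(Y vs B,Q) = 4
u_3(Z vs B,Q) = 5
u_3(W vs B,Q) = 5
u_3(V vs B,Q) = 0
max payoff 5 at {Z,W}

BR_3 = {Z,W}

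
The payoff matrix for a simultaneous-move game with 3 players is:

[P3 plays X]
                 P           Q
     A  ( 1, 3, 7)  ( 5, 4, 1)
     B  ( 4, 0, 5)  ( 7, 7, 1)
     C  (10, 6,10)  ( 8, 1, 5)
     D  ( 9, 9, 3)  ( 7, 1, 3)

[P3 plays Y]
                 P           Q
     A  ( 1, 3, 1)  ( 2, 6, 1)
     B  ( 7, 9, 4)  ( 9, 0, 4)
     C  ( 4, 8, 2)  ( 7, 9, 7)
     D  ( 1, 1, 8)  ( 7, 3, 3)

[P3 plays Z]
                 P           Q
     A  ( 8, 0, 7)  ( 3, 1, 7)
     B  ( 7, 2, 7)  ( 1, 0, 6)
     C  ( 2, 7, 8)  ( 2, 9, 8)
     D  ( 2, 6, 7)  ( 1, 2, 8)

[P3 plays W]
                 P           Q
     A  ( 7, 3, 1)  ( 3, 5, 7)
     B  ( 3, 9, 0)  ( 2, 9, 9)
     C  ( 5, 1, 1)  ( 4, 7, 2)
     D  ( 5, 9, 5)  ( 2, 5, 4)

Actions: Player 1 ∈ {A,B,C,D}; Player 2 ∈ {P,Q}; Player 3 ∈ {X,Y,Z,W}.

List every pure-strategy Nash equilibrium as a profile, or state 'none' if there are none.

(A,P,X): not NE [P1→C gives 10>1; P2→Q gives 4>3]
(A,P,Y): not NE [P1→B gives 7>1; P2→Q gives 6>3; P3→Z gives 7>1]
(A,P,Z): not NE [P2→Q gives 1>0]
(A,P,W): not NE [P2→Q gives 5>3; P3→Z gives 7>1]
(A,Q,X): not NE [P1→C gives 8>5; P3→W gives 7>1]
(A,Q,Y): not NE [P1→B gives 9>2; P3→W gives 7>1]
(A,Q,Z): NE
(A,Q,W): not NE [P1→C gives 4>3]
(B,P,X): not NE [P1→C gives 10>4; P2→Q gives 7>0; P3→Z gives 7>5]
(B,P,Y): not NE [P3→Z gives 7>4]
(B,P,Z): not NE [P1→A gives 8>7]
(B,P,W): not NE [P1→A gives 7>3; P3→Z gives 7>0]
(B,Q,X): not NE [P1→C gives 8>7; P3→W gives 9>1]
(B,Q,Y): not NE [P2→P gives 9>0; P3→W gives 9>4]
(B,Q,Z): not NE [P1→A gives 3>1; P2→P gives 2>0; P3→W gives 9>6]
(B,Q,W): not NE [P1→C gives 4>2]
(C,P,X): NE
(C,P,Y): not NE [P1→B gives 7>4; P2→Q gives 9>8; P3→X gives 10>2]
(C,P,Z): not NE [P1→A gives 8>2; P2→Q gives 9>7; P3→X gives 10>8]
(C,P,W): not NE [P1→A gives 7>5; P2→Q gives 7>1; P3→X gives 10>1]
(C,Q,X): not NE [P2→P gives 6>1; P3→Z gives 8>5]
(C,Q,Y): not NE [P1→B gives 9>7; P3→Z gives 8>7]
(C,Q,Z): not NE [P1→A gives 3>2]
(C,Q,W): not NE [P3→Z gives 8>2]
(D,P,X): not NE [P1→C gives 10>9; P3→Y gives 8>3]
(D,P,Y): not NE [P1→B gives 7>1; P2→Q gives 3>1]
(D,P,Z): not NE [P1→A gives 8>2; P3→Y gives 8>7]
(D,P,W): not NE [P1→A gives 7>5; P3→Y gives 8>5]
(D,Q,X): not NE [P1→C gives 8>7; P2→P gives 9>1; P3→Z gives 8>3]
(D,Q,Y): not NE [P1→B gives 9>7; P3→Z gives 8>3]
(D,Q,Z): not NE [P1→A gives 3>1; P2→P gives 6>2]
(D,Q,W): not NE [P1→C gives 4>2; P2→P gives 9>5; P3→Z gives 8>4]

PSNE = {(A,Q,Z), (C,P,X)}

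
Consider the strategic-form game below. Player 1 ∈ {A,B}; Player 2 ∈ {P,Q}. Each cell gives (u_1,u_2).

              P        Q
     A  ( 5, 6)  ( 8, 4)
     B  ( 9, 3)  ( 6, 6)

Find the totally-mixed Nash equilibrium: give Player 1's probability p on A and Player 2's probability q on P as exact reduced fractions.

P1 mixes 3/5 on A; P2 mixes 1/3 on P

P1 indiff ⇒ q·5+(1-q)·8 = q·9+(1-q)·6 ⇒ q(-4) = (1-q)(-2) ⇒ q = 1/3
P2 indiff ⇒ p·6+(1-p)·3 = p·4+(1-p)·6 ⇒ p(2) = (1-p)(3) ⇒ p = 3/5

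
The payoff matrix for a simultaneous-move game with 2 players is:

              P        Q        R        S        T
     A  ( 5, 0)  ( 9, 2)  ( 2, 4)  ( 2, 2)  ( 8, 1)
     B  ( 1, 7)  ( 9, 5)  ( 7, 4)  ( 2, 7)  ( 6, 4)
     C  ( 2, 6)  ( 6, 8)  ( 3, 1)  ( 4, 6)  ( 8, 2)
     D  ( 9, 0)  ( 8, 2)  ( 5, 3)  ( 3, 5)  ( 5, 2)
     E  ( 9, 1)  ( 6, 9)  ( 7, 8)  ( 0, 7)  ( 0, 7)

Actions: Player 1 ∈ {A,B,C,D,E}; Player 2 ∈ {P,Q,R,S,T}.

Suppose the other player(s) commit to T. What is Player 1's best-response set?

u_1(A vs T) = 8
u_1(B vs T) = 6
u_1(C vs T) = 8
u_1(D vs T) = 5
u_1(E vs T) = 0
max payoff 8 at {A,C}

BR_1 = {A,C}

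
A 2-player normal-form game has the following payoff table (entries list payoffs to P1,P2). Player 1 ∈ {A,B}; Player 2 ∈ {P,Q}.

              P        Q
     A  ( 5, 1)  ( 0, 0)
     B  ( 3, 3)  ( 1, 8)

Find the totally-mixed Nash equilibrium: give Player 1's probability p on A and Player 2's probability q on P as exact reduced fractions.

P1 mixes 5/6 on A; P2 mixes 1/3 on P

P1 indiff ⇒ q·5+(1-q)·0 = q·3+(1-q)·1 ⇒ q(2) = (1-q)(1) ⇒ q = 1/3
P2 indiff ⇒ p·1+(1-p)·3 = p·0+(1-p)·8 ⇒ p(1) = (1-p)(5) ⇒ p = 5/6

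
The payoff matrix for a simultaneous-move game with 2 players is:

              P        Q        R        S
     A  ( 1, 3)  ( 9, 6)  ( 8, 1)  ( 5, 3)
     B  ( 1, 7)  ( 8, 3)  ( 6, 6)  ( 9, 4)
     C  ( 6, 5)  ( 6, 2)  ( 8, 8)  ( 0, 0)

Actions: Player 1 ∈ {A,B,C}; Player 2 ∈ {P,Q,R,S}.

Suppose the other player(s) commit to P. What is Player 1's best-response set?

u_1(A vs P) = 1
u_1(B vs P) = 1
u_1(C vs P) = 6
max payoff 6 at {C}

argmax u_1 = {C}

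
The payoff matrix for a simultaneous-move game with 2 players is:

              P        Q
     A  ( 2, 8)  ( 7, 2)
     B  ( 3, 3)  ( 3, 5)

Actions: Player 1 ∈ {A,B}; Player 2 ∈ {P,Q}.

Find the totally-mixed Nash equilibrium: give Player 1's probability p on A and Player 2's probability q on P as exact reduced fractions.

P1 mixes 1/4 on A; P2 mixes 4/5 on P

P1 indiff ⇒ q·2+(1-q)·7 = q·3+(1-q)·3 ⇒ q(-1) = (1-q)(-4) ⇒ q = 4/5
P2 indiff ⇒ p·8+(1-p)·3 = p·2+(1-p)·5 ⇒ p(6) = (1-p)(2) ⇒ p = 1/4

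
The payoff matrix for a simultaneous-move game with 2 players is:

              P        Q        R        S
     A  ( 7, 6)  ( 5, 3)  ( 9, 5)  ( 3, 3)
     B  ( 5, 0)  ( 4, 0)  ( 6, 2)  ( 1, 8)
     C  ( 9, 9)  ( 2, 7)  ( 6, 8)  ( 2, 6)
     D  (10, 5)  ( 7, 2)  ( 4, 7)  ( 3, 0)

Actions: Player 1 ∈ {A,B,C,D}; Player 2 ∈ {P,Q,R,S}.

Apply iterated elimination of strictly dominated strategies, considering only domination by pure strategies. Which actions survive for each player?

P1 drop B (A beats it: P:7>5 Q:5>4 R:9>6 S:3>1)
P2 drop Q (P beats it: A:6>3 C:9>7 D:5>2)
P2 drop S (P beats it: A:6>3 C:9>6 D:5>0)
P1→{A,C,D} P2→{P,R}

IESDS → P1:{A,C,D} P2:{P,R}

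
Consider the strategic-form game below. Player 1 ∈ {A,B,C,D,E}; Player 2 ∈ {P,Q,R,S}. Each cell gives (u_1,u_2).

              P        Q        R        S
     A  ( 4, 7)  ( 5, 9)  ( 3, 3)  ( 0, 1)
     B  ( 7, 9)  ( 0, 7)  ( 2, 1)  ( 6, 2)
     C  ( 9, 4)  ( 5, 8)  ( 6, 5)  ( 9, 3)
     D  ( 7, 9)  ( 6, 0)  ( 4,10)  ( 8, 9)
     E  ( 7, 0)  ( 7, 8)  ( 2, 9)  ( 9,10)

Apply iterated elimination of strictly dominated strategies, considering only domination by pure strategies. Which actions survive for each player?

P1 drop A (D beats it: P:7>4 Q:6>5 R:4>3 S:8>0)
P1 drop B (C beats it: P:9>7 Q:5>0 R:6>2 S:9>6)
P2 drop P (R beats it: C:5>4 D:10>9 E:9>0)
P1→{C,D,E} P2→{Q,R,S}

IESDS → P1:{C,D,E} P2:{Q,R,S}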